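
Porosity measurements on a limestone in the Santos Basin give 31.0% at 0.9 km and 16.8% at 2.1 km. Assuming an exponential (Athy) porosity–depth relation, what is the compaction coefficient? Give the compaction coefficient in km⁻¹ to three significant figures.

0.511 km⁻¹

Athy: φ(z) = φ₀ e^(−kz) ⇒ φ₁/φ₂ = e^{k(z₂−z₁)} ⇒ k = ln(φ₁/φ₂)/(z₂−z₁)
k = ln(0.31/0.168) / (2.1 − 0.9) = ln(1.845) / 1.2 = 0.6126 / 1.2 = 0.5105 km⁻¹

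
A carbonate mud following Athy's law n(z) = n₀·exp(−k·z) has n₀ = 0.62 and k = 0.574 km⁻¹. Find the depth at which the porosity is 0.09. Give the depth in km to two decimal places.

3.36 km

Invert Athy's law: z = ln(n₀/n) / k
z = ln(0.62/0.09) / 0.574 = ln(6.889) / 0.574 = 1.9299 / 0.574 = 3.362 km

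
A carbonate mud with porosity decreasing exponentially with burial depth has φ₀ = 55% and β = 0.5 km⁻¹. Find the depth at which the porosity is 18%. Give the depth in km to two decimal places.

Invert Athy's law: Z = ln(φ₀/φ) / β
Z = ln(0.55/0.18) / 0.5 = ln(3.056) / 0.5 = 1.1170 / 0.5 = 2.234 km

2.23 km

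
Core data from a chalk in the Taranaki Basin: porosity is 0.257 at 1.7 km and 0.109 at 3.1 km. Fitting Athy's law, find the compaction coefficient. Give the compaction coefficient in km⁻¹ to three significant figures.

Athy: phi(d) = phi₀ e^(−βd) ⇒ phi₁/phi₂ = e^{β(d₂−d₁)} ⇒ β = ln(phi₁/phi₂)/(d₂−d₁)
β = ln(0.257/0.109) / (3.1 − 1.7) = ln(2.358) / 1.4 = 0.8577 / 1.4 = 0.6127 km⁻¹

0.613 km⁻¹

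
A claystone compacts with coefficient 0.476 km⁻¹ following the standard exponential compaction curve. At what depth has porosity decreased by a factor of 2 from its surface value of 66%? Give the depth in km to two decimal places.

1.46 km

φ/φ₀ = 1/2 ⇒ exp(−k·Z) = 1/2 ⇒ Z = ln(2) / k
Z = 0.6931 / 0.476 = 1.456 km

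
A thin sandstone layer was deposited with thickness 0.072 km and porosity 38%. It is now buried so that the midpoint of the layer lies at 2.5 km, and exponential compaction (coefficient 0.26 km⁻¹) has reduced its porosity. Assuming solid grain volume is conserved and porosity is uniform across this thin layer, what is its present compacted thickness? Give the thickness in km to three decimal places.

Porosity at 2.5 km: n = 0.38·exp(−0.26×2.5) = 0.1984
Solid-volume conservation: h(1−n) = h₀(1−n₀) ⇒ h = h₀·(1−n₀)/(1−n)
h = 0.072 × (1 − 0.38)/(1 − 0.1984) = 0.072 × 0.7734 = 0.0557 km

0.056 km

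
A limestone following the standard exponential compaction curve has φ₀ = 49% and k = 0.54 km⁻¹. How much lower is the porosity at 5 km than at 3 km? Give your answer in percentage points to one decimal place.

φ(3) = 0.49·e^(−0.54×3) = 0.0970
φ(5) = 0.49·e^(−0.54×5) = 0.0329
Δφ = 0.0970 − 0.0329 = 0.0640

6.4 percentage points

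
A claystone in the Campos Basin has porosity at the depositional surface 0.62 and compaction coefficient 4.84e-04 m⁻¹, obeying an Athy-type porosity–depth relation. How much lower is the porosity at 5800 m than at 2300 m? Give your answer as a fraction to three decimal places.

Working in km (1 km = 1000 m; β in km⁻¹ = β in m⁻¹ × 1000):
n(2.3) = 0.62·e^(−0.484×2.3) = 0.2037
n(5.8) = 0.62·e^(−0.484×5.8) = 0.0374
Δn = 0.2037 − 0.0374 = 0.1662

0.166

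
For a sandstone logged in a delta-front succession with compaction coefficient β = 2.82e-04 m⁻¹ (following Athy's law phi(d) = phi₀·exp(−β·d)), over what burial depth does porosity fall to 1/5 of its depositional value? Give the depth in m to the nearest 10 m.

5710 m

Working in km (1 km = 1000 m; β in km⁻¹ = β in m⁻¹ × 1000):
phi/phi₀ = 1/5 ⇒ exp(−β·d) = 1/5 ⇒ d = ln(5) / β
d = 1.6094 / 0.282 = 5.707 km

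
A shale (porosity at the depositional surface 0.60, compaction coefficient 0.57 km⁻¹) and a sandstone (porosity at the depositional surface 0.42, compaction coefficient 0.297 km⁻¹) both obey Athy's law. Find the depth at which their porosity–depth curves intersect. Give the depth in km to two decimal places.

Set phi₀ₐ e^(−βₐZ) = phi₀ᵦ e^(−βᵦZ) ⇒ ln(phi₀ₐ/phi₀ᵦ) = (βₐ − βᵦ)·Z
Z = ln(0.6/0.42) / (0.57 − 0.297) = 0.3567 / 0.273 = 1.307 km

1.31 km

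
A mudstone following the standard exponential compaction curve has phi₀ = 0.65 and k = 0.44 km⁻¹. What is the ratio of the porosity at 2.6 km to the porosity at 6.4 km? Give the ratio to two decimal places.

5.32

phi(z₁)/phi(z₂) = e^(−k·z₁)/e^(−k·z₂) = e^{k(z₂−z₁)}
= exp(0.44 × 3.8) = exp(1.672) = 5.3228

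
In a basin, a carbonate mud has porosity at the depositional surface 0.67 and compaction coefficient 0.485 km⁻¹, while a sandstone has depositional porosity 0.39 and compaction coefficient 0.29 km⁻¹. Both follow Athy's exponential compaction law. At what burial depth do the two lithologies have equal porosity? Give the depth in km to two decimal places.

2.78 km

Set n₀ₐ e^(−βₐZ) = n₀ᵦ e^(−βᵦZ) ⇒ ln(n₀ₐ/n₀ᵦ) = (βₐ − βᵦ)·Z
Z = ln(0.67/0.39) / (0.485 − 0.29) = 0.5411 / 0.195 = 2.775 km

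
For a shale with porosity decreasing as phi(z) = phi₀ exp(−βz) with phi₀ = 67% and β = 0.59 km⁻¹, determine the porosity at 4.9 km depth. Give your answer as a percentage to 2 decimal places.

3.72%

phi = phi₀·exp(−β·z) = 0.67 × exp(−0.59 × 4.9) = 0.67 × exp(−2.891)
  = 0.67 × 0.0555 = 0.0372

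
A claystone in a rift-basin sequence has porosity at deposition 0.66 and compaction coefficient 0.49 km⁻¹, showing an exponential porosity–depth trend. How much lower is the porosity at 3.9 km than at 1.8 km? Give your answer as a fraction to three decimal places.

0.176

phi(1.8) = 0.66·e^(−0.49×1.8) = 0.2732
phi(3.9) = 0.66·e^(−0.49×3.9) = 0.0976
Δphi = 0.2732 − 0.0976 = 0.1756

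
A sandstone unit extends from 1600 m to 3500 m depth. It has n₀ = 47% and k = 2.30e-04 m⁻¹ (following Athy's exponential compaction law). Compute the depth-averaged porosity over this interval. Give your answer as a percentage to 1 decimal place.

Working in km (1 km = 1000 m; k in km⁻¹ = k in m⁻¹ × 1000):
⟨n⟩ = (1/(Z₂−Z₁)) ∫ n₀ e^(−kZ) dZ = n₀·(e^(−k·Z₁) − e^(−k·Z₂)) / (k·(Z₂−Z₁))
e^(−0.23×1.6) = 0.6921; e^(−0.23×3.5) = 0.4471
⟨n⟩ = 0.47 × (0.6921 − 0.4471) / (0.23 × 1.9) = 0.47 × 0.5607 = 0.2635

26.4%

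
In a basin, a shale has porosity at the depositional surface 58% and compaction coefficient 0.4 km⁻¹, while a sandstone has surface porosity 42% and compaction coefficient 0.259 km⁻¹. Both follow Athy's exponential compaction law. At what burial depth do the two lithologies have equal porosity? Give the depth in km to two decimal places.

2.29 km

Set n₀ₐ e^(−kₐz) = n₀ᵦ e^(−kᵦz) ⇒ ln(n₀ₐ/n₀ᵦ) = (kₐ − kᵦ)·z
z = ln(0.58/0.42) / (0.4 − 0.259) = 0.3228 / 0.141 = 2.289 km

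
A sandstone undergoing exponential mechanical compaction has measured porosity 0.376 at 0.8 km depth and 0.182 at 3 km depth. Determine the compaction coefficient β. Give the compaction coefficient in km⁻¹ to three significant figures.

0.330 km⁻¹

Athy: n(d) = n₀ e^(−βd) ⇒ n₁/n₂ = e^{β(d₂−d₁)} ⇒ β = ln(n₁/n₂)/(d₂−d₁)
β = ln(0.376/0.182) / (3 − 0.8) = ln(2.066) / 2.2 = 0.7256 / 2.2 = 0.3298 km⁻¹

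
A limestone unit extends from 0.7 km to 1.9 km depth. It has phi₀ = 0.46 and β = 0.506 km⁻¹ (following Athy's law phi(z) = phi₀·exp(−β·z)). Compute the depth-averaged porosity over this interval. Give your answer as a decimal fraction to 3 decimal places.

⟨phi⟩ = (1/(z₂−z₁)) ∫ phi₀ e^(−βz) dz = phi₀·(e^(−β·z₁) − e^(−β·z₂)) / (β·(z₂−z₁))
e^(−0.506×0.7) = 0.7017; e^(−0.506×1.9) = 0.3824
⟨phi⟩ = 0.46 × (0.7017 − 0.3824) / (0.506 × 1.2) = 0.46 × 0.5260 = 0.2420

0.242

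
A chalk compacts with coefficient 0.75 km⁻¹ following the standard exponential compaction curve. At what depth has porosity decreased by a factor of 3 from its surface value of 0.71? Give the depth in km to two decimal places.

1.46 km

φ/φ₀ = 1/3 ⇒ exp(−c·Z) = 1/3 ⇒ Z = ln(3) / c
Z = 1.0986 / 0.75 = 1.465 km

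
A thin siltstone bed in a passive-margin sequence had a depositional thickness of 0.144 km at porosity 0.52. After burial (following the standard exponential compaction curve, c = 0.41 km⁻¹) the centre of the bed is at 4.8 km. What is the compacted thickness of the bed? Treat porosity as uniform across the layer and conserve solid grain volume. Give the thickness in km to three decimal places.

0.075 km

Porosity at 4.8 km: n = 0.52·exp(−0.41×4.8) = 0.0727
Solid-volume conservation: h(1−n) = h₀(1−n₀) ⇒ h = h₀·(1−n₀)/(1−n)
h = 0.144 × (1 − 0.52)/(1 − 0.0727) = 0.144 × 0.5176 = 0.0745 km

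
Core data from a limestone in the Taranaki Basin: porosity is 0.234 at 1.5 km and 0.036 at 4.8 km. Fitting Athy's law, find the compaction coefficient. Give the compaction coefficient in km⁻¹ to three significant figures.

0.567 km⁻¹

Athy: phi(d) = phi₀ e^(−kd) ⇒ phi₁/phi₂ = e^{k(d₂−d₁)} ⇒ k = ln(phi₁/phi₂)/(d₂−d₁)
k = ln(0.234/0.036) / (4.8 − 1.5) = ln(6.5) / 3.3 = 1.8718 / 3.3 = 0.5672 km⁻¹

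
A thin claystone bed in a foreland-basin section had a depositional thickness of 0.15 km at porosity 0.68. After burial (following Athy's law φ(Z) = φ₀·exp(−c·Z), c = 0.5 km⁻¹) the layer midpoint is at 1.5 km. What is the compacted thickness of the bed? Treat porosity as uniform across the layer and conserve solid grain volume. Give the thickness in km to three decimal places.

0.071 km

Porosity at 1.5 km: φ = 0.68·exp(−0.5×1.5) = 0.3212
Solid-volume conservation: h(1−φ) = h₀(1−φ₀) ⇒ h = h₀·(1−φ₀)/(1−φ)
h = 0.15 × (1 − 0.68)/(1 − 0.3212) = 0.15 × 0.4714 = 0.0707 km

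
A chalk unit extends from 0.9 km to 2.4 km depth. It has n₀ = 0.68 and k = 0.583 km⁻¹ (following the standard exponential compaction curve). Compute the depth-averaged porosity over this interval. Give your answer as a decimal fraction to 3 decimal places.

0.268

⟨n⟩ = (1/(z₂−z₁)) ∫ n₀ e^(−kz) dz = n₀·(e^(−k·z₁) − e^(−k·z₂)) / (k·(z₂−z₁))
e^(−0.583×0.9) = 0.5917; e^(−0.583×2.4) = 0.2468
⟨n⟩ = 0.68 × (0.5917 − 0.2468) / (0.583 × 1.5) = 0.68 × 0.3944 = 0.2682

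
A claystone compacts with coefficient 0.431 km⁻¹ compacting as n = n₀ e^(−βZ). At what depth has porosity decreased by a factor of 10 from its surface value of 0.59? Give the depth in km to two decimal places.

n/n₀ = 1/10 ⇒ exp(−β·Z) = 1/10 ⇒ Z = ln(10) / β
Z = 2.3026 / 0.431 = 5.342 km

5.34 km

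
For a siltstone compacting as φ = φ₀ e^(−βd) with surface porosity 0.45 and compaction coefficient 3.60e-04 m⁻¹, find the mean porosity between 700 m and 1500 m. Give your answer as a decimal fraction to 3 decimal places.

0.304

Working in km (1 km = 1000 m; β in km⁻¹ = β in m⁻¹ × 1000):
⟨φ⟩ = (1/(d₂−d₁)) ∫ φ₀ e^(−βd) dd = φ₀·(e^(−β·d₁) − e^(−β·d₂)) / (β·(d₂−d₁))
e^(−0.36×0.7) = 0.7772; e^(−0.36×1.5) = 0.5827
⟨φ⟩ = 0.45 × (0.7772 − 0.5827) / (0.36 × 0.8) = 0.45 × 0.6753 = 0.3039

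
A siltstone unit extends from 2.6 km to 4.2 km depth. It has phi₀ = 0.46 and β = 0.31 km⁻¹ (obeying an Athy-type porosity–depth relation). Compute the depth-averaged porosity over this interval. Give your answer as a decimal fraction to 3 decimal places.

⟨phi⟩ = (1/(z₂−z₁)) ∫ phi₀ e^(−βz) dz = phi₀·(e^(−β·z₁) − e^(−β·z₂)) / (β·(z₂−z₁))
e^(−0.31×2.6) = 0.4466; e^(−0.31×4.2) = 0.2720
⟨phi⟩ = 0.46 × (0.4466 − 0.2720) / (0.31 × 1.6) = 0.46 × 0.3521 = 0.1620

0.162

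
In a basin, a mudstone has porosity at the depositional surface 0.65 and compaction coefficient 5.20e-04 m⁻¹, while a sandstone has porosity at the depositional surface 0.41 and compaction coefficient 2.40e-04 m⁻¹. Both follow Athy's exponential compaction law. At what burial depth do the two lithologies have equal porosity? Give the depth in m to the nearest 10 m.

Working in km (1 km = 1000 m; c in km⁻¹ = c in m⁻¹ × 1000):
Set φ₀ₐ e^(−cₐZ) = φ₀ᵦ e^(−cᵦZ) ⇒ ln(φ₀ₐ/φ₀ᵦ) = (cₐ − cᵦ)·Z
Z = ln(0.65/0.41) / (0.52 − 0.24) = 0.4608 / 0.28 = 1.646 km

1650 m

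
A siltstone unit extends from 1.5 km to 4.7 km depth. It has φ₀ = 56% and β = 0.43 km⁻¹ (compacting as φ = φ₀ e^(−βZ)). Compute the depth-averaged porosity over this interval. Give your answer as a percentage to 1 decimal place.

16.0%

⟨φ⟩ = (1/(Z₂−Z₁)) ∫ φ₀ e^(−βZ) dZ = φ₀·(e^(−β·Z₁) − e^(−β·Z₂)) / (β·(Z₂−Z₁))
e^(−0.43×1.5) = 0.5247; e^(−0.43×4.7) = 0.1325
⟨φ⟩ = 0.56 × (0.5247 − 0.1325) / (0.43 × 3.2) = 0.56 × 0.2850 = 0.1596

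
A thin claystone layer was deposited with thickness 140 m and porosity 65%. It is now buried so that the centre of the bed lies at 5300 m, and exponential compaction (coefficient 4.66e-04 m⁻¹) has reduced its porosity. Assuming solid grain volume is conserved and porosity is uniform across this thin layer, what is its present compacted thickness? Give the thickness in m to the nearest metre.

52 m

Working in km (1 km = 1000 m; k in km⁻¹ = k in m⁻¹ × 1000):
Porosity at 5.3 km: φ = 0.65·exp(−0.466×5.3) = 0.0550
Solid-volume conservation: h(1−φ) = h₀(1−φ₀) ⇒ h = h₀·(1−φ₀)/(1−φ)
h = 0.14 × (1 − 0.65)/(1 − 0.0550) = 0.14 × 0.3704 = 0.0519 km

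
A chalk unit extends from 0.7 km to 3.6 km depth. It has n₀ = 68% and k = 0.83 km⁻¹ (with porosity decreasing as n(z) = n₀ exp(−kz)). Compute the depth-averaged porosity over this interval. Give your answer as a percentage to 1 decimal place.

14.4%

⟨n⟩ = (1/(z₂−z₁)) ∫ n₀ e^(−kz) dz = n₀·(e^(−k·z₁) − e^(−k·z₂)) / (k·(z₂−z₁))
e^(−0.83×0.7) = 0.5593; e^(−0.83×3.6) = 0.0504
⟨n⟩ = 0.68 × (0.5593 − 0.0504) / (0.83 × 2.9) = 0.68 × 0.2114 = 0.1438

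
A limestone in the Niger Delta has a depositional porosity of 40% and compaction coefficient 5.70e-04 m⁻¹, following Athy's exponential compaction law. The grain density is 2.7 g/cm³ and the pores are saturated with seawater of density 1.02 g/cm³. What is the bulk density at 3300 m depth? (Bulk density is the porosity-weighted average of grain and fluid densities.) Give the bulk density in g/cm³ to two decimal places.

Working in km (1 km = 1000 m; k in km⁻¹ = k in m⁻¹ × 1000):
Porosity at depth: φ = 0.4·exp(−0.57×3.3) = 0.4×0.1524 = 0.0610
Bulk density: ρ_b = (1−φ)ρ_g + φ·ρ_f = 0.9390×2.7 + 0.0610×1.02
       = 2.535 + 0.062 = 2.598 g/cm³

2.60 g/cm³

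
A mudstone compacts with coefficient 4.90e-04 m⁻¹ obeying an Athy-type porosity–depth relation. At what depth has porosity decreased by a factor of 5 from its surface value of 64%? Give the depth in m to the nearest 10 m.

3280 m

Working in km (1 km = 1000 m; k in km⁻¹ = k in m⁻¹ × 1000):
n/n₀ = 1/5 ⇒ exp(−k·Z) = 1/5 ⇒ Z = ln(5) / k
Z = 1.6094 / 0.49 = 3.285 km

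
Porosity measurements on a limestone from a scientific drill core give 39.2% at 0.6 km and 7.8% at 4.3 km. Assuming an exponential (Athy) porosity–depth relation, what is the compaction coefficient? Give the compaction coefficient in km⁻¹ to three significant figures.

0.436 km⁻¹

Athy: φ(d) = φ₀ e^(−cd) ⇒ φ₁/φ₂ = e^{c(d₂−d₁)} ⇒ c = ln(φ₁/φ₂)/(d₂−d₁)
c = ln(0.392/0.078) / (4.3 − 0.6) = ln(5.026) / 3.7 = 1.6146 / 3.7 = 0.4364 km⁻¹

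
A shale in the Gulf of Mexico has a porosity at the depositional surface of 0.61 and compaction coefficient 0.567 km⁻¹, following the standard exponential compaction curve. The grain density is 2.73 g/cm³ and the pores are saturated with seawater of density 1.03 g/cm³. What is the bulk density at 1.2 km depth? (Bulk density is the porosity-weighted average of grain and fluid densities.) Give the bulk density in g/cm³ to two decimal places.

Porosity at depth: n = 0.61·exp(−0.567×1.2) = 0.61×0.5064 = 0.3089
Bulk density: ρ_b = (1−n)ρ_g + n·ρ_f = 0.6911×2.73 + 0.3089×1.03
       = 1.887 + 0.318 = 2.205 g/cm³

2.20 g/cm³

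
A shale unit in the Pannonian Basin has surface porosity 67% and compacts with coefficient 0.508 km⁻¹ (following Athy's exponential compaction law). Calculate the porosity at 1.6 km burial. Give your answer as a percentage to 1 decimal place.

29.7%

n = n₀·exp(−c·z) = 0.67 × exp(−0.508 × 1.6) = 0.67 × exp(−0.8128)
  = 0.67 × 0.4436 = 0.2972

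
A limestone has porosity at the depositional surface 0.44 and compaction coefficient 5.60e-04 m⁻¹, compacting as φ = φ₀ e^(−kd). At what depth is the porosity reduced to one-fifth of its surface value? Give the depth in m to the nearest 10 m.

Working in km (1 km = 1000 m; k in km⁻¹ = k in m⁻¹ × 1000):
φ/φ₀ = 1/5 ⇒ exp(−k·d) = 1/5 ⇒ d = ln(5) / k
d = 1.6094 / 0.56 = 2.874 km

2870 m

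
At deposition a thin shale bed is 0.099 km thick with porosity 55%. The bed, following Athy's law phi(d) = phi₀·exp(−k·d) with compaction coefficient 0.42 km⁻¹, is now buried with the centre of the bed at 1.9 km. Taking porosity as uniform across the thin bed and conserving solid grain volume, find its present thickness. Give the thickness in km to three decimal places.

Porosity at 1.9 km: phi = 0.55·exp(−0.42×1.9) = 0.2476
Solid-volume conservation: h(1−phi) = h₀(1−phi₀) ⇒ h = h₀·(1−phi₀)/(1−phi)
h = 0.099 × (1 − 0.55)/(1 − 0.2476) = 0.099 × 0.5981 = 0.0592 km

0.059 km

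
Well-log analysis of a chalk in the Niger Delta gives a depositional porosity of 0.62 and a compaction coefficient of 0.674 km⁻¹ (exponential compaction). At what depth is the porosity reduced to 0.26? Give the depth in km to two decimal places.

Invert Athy's law: Z = ln(n₀/n) / c
Z = ln(0.62/0.26) / 0.674 = ln(2.385) / 0.674 = 0.8690 / 0.674 = 1.289 km

1.29 km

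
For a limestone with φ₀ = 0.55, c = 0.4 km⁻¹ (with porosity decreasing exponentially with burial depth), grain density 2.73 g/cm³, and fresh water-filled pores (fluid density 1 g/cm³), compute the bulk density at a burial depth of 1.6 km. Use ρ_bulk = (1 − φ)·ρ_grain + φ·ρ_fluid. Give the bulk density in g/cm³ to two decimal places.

Porosity at depth: φ = 0.55·exp(−0.4×1.6) = 0.55×0.5273 = 0.2900
Bulk density: ρ_b = (1−φ)ρ_g + φ·ρ_f = 0.7100×2.73 + 0.2900×1
       = 1.938 + 0.290 = 2.228 g/cm³

2.23 g/cm³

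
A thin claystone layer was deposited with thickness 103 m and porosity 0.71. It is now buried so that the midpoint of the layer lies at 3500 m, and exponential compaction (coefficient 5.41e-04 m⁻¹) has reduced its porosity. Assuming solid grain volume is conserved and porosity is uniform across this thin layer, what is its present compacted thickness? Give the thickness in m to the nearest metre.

Working in km (1 km = 1000 m; c in km⁻¹ = c in m⁻¹ × 1000):
Porosity at 3.5 km: n = 0.71·exp(−0.541×3.5) = 0.1069
Solid-volume conservation: h(1−n) = h₀(1−n₀) ⇒ h = h₀·(1−n₀)/(1−n)
h = 0.103 × (1 − 0.71)/(1 − 0.1069) = 0.103 × 0.3247 = 0.0334 km

33 m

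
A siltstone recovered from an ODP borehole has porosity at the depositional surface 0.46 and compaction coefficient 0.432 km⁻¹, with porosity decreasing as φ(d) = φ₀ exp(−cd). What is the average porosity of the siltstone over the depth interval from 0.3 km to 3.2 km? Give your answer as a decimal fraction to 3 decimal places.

⟨φ⟩ = (1/(d₂−d₁)) ∫ φ₀ e^(−cd) dd = φ₀·(e^(−c·d₁) − e^(−c·d₂)) / (c·(d₂−d₁))
e^(−0.432×0.3) = 0.8784; e^(−0.432×3.2) = 0.2510
⟨φ⟩ = 0.46 × (0.8784 − 0.2510) / (0.432 × 2.9) = 0.46 × 0.5009 = 0.2304

0.230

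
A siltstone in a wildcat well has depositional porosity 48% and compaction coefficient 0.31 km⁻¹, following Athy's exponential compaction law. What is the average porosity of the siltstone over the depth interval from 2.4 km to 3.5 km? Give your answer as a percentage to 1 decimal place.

19.3%

⟨n⟩ = (1/(d₂−d₁)) ∫ n₀ e^(−cd) dd = n₀·(e^(−c·d₁) − e^(−c·d₂)) / (c·(d₂−d₁))
e^(−0.31×2.4) = 0.4752; e^(−0.31×3.5) = 0.3379
⟨n⟩ = 0.48 × (0.4752 − 0.3379) / (0.31 × 1.1) = 0.48 × 0.4027 = 0.1933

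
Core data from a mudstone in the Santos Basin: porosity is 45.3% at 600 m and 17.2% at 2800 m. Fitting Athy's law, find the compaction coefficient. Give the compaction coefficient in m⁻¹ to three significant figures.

Working in km (1 km = 1000 m; c in km⁻¹ = c in m⁻¹ × 1000):
Athy: φ(Z) = φ₀ e^(−cZ) ⇒ φ₁/φ₂ = e^{c(Z₂−Z₁)} ⇒ c = ln(φ₁/φ₂)/(Z₂−Z₁)
c = ln(0.453/0.172) / (2.8 − 0.6) = ln(2.634) / 2.2 = 0.9684 / 2.2 = 0.4402 km⁻¹

0.000440 m⁻¹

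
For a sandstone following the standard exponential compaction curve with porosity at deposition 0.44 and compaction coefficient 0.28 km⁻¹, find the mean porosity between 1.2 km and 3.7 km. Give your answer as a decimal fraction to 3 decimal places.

0.226

⟨φ⟩ = (1/(d₂−d₁)) ∫ φ₀ e^(−cd) dd = φ₀·(e^(−c·d₁) − e^(−c·d₂)) / (c·(d₂−d₁))
e^(−0.28×1.2) = 0.7146; e^(−0.28×3.7) = 0.3549
⟨φ⟩ = 0.44 × (0.7146 − 0.3549) / (0.28 × 2.5) = 0.44 × 0.5139 = 0.2261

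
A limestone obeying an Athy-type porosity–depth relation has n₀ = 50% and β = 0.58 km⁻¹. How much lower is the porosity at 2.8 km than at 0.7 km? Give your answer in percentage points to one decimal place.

n(0.7) = 0.5·e^(−0.58×0.7) = 0.3332
n(2.8) = 0.5·e^(−0.58×2.8) = 0.0986
Δn = 0.3332 − 0.0986 = 0.2346

23.5 percentage points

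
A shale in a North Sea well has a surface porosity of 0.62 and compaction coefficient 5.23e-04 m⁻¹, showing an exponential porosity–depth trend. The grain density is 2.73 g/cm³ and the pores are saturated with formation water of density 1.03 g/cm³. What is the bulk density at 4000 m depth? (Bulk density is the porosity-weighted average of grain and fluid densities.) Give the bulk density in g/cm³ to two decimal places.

2.60 g/cm³

Working in km (1 km = 1000 m; c in km⁻¹ = c in m⁻¹ × 1000):
Porosity at depth: φ = 0.62·exp(−0.523×4) = 0.62×0.1234 = 0.0765
Bulk density: ρ_b = (1−φ)ρ_g + φ·ρ_f = 0.9235×2.73 + 0.0765×1.03
       = 2.521 + 0.079 = 2.600 g/cm³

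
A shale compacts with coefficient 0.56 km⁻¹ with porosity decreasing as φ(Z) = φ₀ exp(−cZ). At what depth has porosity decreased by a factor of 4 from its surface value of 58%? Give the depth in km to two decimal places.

φ/φ₀ = 1/4 ⇒ exp(−c·Z) = 1/4 ⇒ Z = ln(4) / c
Z = 1.3863 / 0.56 = 2.476 km

2.48 km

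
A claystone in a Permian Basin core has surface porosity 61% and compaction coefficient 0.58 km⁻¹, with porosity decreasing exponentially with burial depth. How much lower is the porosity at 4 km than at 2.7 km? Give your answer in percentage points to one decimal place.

6.7 percentage points

φ(2.7) = 0.61·e^(−0.58×2.7) = 0.1274
φ(4) = 0.61·e^(−0.58×4) = 0.0599
Δφ = 0.1274 − 0.0599 = 0.0675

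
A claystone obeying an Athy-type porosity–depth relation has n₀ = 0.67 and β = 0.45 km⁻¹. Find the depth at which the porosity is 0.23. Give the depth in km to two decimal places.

Invert Athy's law: z = ln(n₀/n) / β
z = ln(0.67/0.23) / 0.45 = ln(2.913) / 0.45 = 1.0692 / 0.45 = 2.376 km

2.38 km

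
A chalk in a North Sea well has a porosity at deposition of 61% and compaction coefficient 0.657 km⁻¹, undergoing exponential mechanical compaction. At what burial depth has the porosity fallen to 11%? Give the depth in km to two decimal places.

2.61 km

Invert Athy's law: z = ln(phi₀/phi) / c
z = ln(0.61/0.11) / 0.657 = ln(5.545) / 0.657 = 1.7130 / 0.657 = 2.607 km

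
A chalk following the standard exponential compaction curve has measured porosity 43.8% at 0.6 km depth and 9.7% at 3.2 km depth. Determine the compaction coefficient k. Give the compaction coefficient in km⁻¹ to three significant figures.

0.580 km⁻¹

Athy: n(Z) = n₀ e^(−kZ) ⇒ n₁/n₂ = e^{k(Z₂−Z₁)} ⇒ k = ln(n₁/n₂)/(Z₂−Z₁)
k = ln(0.438/0.097) / (3.2 − 0.6) = ln(4.515) / 2.6 = 1.5075 / 2.6 = 0.5798 km⁻¹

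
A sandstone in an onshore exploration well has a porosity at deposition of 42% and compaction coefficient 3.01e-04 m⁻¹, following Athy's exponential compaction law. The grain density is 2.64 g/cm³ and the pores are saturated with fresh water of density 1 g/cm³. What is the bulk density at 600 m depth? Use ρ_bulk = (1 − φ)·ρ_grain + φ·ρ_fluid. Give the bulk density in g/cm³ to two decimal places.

2.07 g/cm³

Working in km (1 km = 1000 m; c in km⁻¹ = c in m⁻¹ × 1000):
Porosity at depth: phi = 0.42·exp(−0.301×0.6) = 0.42×0.8348 = 0.3506
Bulk density: ρ_b = (1−phi)ρ_g + phi·ρ_f = 0.6494×2.64 + 0.3506×1
       = 1.714 + 0.351 = 2.065 g/cm³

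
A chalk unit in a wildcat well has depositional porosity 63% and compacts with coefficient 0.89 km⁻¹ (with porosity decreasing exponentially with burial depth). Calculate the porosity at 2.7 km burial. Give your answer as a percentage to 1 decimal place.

5.7%

n = n₀·exp(−c·d) = 0.63 × exp(−0.89 × 2.7) = 0.63 × exp(−2.403)
  = 0.63 × 0.0904 = 0.0570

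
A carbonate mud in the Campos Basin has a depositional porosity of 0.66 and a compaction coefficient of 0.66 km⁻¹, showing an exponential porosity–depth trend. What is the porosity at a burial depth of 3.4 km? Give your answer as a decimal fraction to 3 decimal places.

0.070

φ = φ₀·exp(−k·z) = 0.66 × exp(−0.66 × 3.4) = 0.66 × exp(−2.244)
  = 0.66 × 0.1060 = 0.0700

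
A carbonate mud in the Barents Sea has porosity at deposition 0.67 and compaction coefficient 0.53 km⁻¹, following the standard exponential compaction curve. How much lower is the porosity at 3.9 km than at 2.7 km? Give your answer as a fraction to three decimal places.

n(2.7) = 0.67·e^(−0.53×2.7) = 0.1602
n(3.9) = 0.67·e^(−0.53×3.9) = 0.0848
Δn = 0.1602 − 0.0848 = 0.0754

0.075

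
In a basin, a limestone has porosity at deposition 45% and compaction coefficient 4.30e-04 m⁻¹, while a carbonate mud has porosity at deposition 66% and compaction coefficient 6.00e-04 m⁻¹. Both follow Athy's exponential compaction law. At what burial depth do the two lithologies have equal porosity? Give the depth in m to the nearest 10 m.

Working in km (1 km = 1000 m; k in km⁻¹ = k in m⁻¹ × 1000):
Set n₀ₐ e^(−kₐd) = n₀ᵦ e^(−kᵦd) ⇒ ln(n₀ₐ/n₀ᵦ) = (kₐ − kᵦ)·d
d = ln(0.45/0.66) / (0.43 − 0.6) = -0.3830 / -0.17 = 2.253 km

2250 m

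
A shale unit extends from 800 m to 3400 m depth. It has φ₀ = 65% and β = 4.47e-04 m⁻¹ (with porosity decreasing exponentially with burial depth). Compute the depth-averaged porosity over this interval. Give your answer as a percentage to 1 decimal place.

26.9%

Working in km (1 km = 1000 m; β in km⁻¹ = β in m⁻¹ × 1000):
⟨φ⟩ = (1/(z₂−z₁)) ∫ φ₀ e^(−βz) dz = φ₀·(e^(−β·z₁) − e^(−β·z₂)) / (β·(z₂−z₁))
e^(−0.447×0.8) = 0.6994; e^(−0.447×3.4) = 0.2188
⟨φ⟩ = 0.65 × (0.6994 − 0.2188) / (0.447 × 2.6) = 0.65 × 0.4135 = 0.2688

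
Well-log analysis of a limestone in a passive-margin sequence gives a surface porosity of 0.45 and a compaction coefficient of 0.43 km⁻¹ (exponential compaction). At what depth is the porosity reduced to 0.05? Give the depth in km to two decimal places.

Invert Athy's law: z = ln(phi₀/phi) / c
z = ln(0.45/0.05) / 0.43 = ln(9) / 0.43 = 2.1972 / 0.43 = 5.110 km

5.11 km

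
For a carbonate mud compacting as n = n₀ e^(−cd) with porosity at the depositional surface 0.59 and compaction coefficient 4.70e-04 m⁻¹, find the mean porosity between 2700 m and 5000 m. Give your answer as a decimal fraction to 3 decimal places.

Working in km (1 km = 1000 m; c in km⁻¹ = c in m⁻¹ × 1000):
⟨n⟩ = (1/(d₂−d₁)) ∫ n₀ e^(−cd) dd = n₀·(e^(−c·d₁) − e^(−c·d₂)) / (c·(d₂−d₁))
e^(−0.47×2.7) = 0.2811; e^(−0.47×5) = 0.0954
⟨n⟩ = 0.59 × (0.2811 − 0.0954) / (0.47 × 2.3) = 0.59 × 0.1718 = 0.1014

0.101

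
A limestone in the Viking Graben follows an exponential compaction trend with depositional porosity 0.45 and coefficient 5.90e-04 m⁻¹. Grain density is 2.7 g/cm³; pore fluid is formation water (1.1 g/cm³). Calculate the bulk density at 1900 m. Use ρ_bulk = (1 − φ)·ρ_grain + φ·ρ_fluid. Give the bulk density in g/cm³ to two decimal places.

2.47 g/cm³

Working in km (1 km = 1000 m; c in km⁻¹ = c in m⁻¹ × 1000):
Porosity at depth: φ = 0.45·exp(−0.59×1.9) = 0.45×0.3260 = 0.1467
Bulk density: ρ_b = (1−φ)ρ_g + φ·ρ_f = 0.8533×2.7 + 0.1467×1.1
       = 2.304 + 0.161 = 2.465 g/cm³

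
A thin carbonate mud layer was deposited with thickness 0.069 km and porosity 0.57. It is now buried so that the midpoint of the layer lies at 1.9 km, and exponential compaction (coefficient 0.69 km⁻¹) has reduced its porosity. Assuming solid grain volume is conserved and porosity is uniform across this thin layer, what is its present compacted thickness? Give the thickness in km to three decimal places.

Porosity at 1.9 km: phi = 0.57·exp(−0.69×1.9) = 0.1536
Solid-volume conservation: h(1−phi) = h₀(1−phi₀) ⇒ h = h₀·(1−phi₀)/(1−phi)
h = 0.069 × (1 − 0.57)/(1 − 0.1536) = 0.069 × 0.5081 = 0.0351 km

0.035 km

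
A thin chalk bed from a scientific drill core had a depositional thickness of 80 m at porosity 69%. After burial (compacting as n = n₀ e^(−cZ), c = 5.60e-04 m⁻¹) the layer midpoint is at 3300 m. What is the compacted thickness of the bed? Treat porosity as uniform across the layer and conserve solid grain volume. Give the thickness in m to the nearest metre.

Working in km (1 km = 1000 m; c in km⁻¹ = c in m⁻¹ × 1000):
Porosity at 3.3 km: n = 0.69·exp(−0.56×3.3) = 0.1087
Solid-volume conservation: h(1−n) = h₀(1−n₀) ⇒ h = h₀·(1−n₀)/(1−n)
h = 0.08 × (1 − 0.69)/(1 − 0.1087) = 0.08 × 0.3478 = 0.0278 km

28 m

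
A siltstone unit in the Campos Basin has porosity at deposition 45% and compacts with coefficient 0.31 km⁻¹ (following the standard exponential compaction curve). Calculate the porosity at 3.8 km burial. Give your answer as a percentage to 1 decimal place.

n = n₀·exp(−β·Z) = 0.45 × exp(−0.31 × 3.8) = 0.45 × exp(−1.178)
  = 0.45 × 0.3079 = 0.1386

13.9%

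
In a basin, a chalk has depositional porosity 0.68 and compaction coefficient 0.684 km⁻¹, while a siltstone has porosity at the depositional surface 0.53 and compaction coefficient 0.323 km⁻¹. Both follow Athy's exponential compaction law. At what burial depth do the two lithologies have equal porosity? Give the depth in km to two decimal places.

0.69 km

Set phi₀ₐ e^(−cₐz) = phi₀ᵦ e^(−cᵦz) ⇒ ln(phi₀ₐ/phi₀ᵦ) = (cₐ − cᵦ)·z
z = ln(0.68/0.53) / (0.684 − 0.323) = 0.2492 / 0.361 = 0.690 km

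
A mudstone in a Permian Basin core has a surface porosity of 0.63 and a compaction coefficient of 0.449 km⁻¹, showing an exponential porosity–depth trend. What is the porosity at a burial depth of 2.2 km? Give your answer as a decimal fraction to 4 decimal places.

0.2346

phi = phi₀·exp(−β·z) = 0.63 × exp(−0.449 × 2.2) = 0.63 × exp(−0.9878)
  = 0.63 × 0.3724 = 0.2346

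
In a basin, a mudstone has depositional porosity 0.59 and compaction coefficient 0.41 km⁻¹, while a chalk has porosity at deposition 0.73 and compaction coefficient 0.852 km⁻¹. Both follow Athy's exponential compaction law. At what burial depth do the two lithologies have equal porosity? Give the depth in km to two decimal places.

Set phi₀ₐ e^(−cₐz) = phi₀ᵦ e^(−cᵦz) ⇒ ln(phi₀ₐ/phi₀ᵦ) = (cₐ − cᵦ)·z
z = ln(0.59/0.73) / (0.41 − 0.852) = -0.2129 / -0.442 = 0.482 km

0.48 km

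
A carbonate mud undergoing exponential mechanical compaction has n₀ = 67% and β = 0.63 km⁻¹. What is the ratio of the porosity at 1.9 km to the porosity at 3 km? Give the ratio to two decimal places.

n(d₁)/n(d₂) = e^(−β·d₁)/e^(−β·d₂) = e^{β(d₂−d₁)}
= exp(0.63 × 1.1) = exp(0.693) = 1.9997

2.00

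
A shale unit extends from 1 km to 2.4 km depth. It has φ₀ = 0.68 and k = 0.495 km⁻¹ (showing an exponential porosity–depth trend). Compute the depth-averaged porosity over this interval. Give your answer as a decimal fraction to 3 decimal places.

⟨φ⟩ = (1/(Z₂−Z₁)) ∫ φ₀ e^(−kZ) dZ = φ₀·(e^(−k·Z₁) − e^(−k·Z₂)) / (k·(Z₂−Z₁))
e^(−0.495×1) = 0.6096; e^(−0.495×2.4) = 0.3048
⟨φ⟩ = 0.68 × (0.6096 − 0.3048) / (0.495 × 1.4) = 0.68 × 0.4397 = 0.2990

0.299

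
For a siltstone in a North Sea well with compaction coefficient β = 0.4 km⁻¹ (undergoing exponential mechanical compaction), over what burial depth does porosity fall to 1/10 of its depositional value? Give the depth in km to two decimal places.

5.76 km

phi/phi₀ = 1/10 ⇒ exp(−β·d) = 1/10 ⇒ d = ln(10) / β
d = 2.3026 / 0.4 = 5.756 km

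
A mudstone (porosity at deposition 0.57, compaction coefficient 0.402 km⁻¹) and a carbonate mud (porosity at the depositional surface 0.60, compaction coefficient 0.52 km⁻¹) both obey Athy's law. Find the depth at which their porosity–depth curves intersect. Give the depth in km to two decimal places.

Set φ₀ₐ e^(−βₐz) = φ₀ᵦ e^(−βᵦz) ⇒ ln(φ₀ₐ/φ₀ᵦ) = (βₐ − βᵦ)·z
z = ln(0.57/0.6) / (0.402 − 0.52) = -0.0513 / -0.118 = 0.435 km

0.43 km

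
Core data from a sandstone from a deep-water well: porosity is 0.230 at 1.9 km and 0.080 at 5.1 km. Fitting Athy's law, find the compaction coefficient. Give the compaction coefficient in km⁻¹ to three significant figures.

0.330 km⁻¹

Athy: n(Z) = n₀ e^(−cZ) ⇒ n₁/n₂ = e^{c(Z₂−Z₁)} ⇒ c = ln(n₁/n₂)/(Z₂−Z₁)
c = ln(0.23/0.08) / (5.1 − 1.9) = ln(2.875) / 3.2 = 1.0561 / 3.2 = 0.33 km⁻¹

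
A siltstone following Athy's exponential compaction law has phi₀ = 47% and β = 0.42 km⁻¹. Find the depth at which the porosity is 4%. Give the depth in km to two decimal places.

Invert Athy's law: d = ln(phi₀/phi) / β
d = ln(0.47/0.04) / 0.42 = ln(11.75) / 0.42 = 2.4639 / 0.42 = 5.866 km

5.87 km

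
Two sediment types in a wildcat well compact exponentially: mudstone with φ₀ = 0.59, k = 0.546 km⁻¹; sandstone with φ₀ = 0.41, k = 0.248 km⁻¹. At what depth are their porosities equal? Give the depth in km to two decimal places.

Set φ₀ₐ e^(−kₐd) = φ₀ᵦ e^(−kᵦd) ⇒ ln(φ₀ₐ/φ₀ᵦ) = (kₐ − kᵦ)·d
d = ln(0.59/0.41) / (0.546 − 0.248) = 0.3640 / 0.298 = 1.221 km

1.22 km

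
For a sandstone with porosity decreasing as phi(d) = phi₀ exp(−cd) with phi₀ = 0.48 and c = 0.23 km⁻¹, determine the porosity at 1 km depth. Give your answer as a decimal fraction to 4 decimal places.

phi = phi₀·exp(−c·d) = 0.48 × exp(−0.23 × 1) = 0.48 × exp(−0.23)
  = 0.48 × 0.7945 = 0.3814

0.3814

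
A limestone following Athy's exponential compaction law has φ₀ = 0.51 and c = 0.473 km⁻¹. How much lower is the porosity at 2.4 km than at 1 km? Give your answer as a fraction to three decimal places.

0.154

φ(1) = 0.51·e^(−0.473×1) = 0.3178
φ(2.4) = 0.51·e^(−0.473×2.4) = 0.1639
Δφ = 0.3178 − 0.1639 = 0.1539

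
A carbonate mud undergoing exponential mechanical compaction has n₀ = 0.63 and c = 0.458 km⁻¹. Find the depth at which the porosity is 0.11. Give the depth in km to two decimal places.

Invert Athy's law: Z = ln(n₀/n) / c
Z = ln(0.63/0.11) / 0.458 = ln(5.727) / 0.458 = 1.7452 / 0.458 = 3.811 km

3.81 km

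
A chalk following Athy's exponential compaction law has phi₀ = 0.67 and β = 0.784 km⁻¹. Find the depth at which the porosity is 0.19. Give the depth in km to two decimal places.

Invert Athy's law: z = ln(phi₀/phi) / β
z = ln(0.67/0.19) / 0.784 = ln(3.526) / 0.784 = 1.2603 / 0.784 = 1.607 km

1.61 km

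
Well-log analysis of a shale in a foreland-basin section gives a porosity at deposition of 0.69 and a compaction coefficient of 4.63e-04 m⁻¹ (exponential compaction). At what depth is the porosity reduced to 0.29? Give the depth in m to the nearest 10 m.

Working in km (1 km = 1000 m; c in km⁻¹ = c in m⁻¹ × 1000):
Invert Athy's law: Z = ln(phi₀/phi) / c
Z = ln(0.69/0.29) / 0.463 = ln(2.379) / 0.463 = 0.8668 / 0.463 = 1.872 km

1870 m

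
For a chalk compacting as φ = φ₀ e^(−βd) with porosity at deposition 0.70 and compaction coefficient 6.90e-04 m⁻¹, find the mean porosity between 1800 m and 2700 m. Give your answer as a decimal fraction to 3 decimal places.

Working in km (1 km = 1000 m; β in km⁻¹ = β in m⁻¹ × 1000):
⟨φ⟩ = (1/(d₂−d₁)) ∫ φ₀ e^(−βd) dd = φ₀·(e^(−β·d₁) − e^(−β·d₂)) / (β·(d₂−d₁))
e^(−0.69×1.8) = 0.2888; e^(−0.69×2.7) = 0.1552
⟨φ⟩ = 0.7 × (0.2888 − 0.1552) / (0.69 × 0.9) = 0.7 × 0.2151 = 0.1506

0.151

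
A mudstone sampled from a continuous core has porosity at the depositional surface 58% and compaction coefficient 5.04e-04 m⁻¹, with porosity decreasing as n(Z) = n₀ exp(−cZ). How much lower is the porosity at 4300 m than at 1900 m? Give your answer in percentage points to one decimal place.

Working in km (1 km = 1000 m; c in km⁻¹ = c in m⁻¹ × 1000):
n(1.9) = 0.58·e^(−0.504×1.9) = 0.2226
n(4.3) = 0.58·e^(−0.504×4.3) = 0.0664
Δn = 0.2226 − 0.0664 = 0.1562

15.6 percentage points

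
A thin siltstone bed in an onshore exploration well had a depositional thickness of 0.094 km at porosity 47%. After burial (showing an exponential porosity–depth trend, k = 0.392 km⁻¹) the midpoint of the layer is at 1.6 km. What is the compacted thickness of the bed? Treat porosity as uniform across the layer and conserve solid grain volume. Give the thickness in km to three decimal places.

Porosity at 1.6 km: φ = 0.47·exp(−0.392×1.6) = 0.2510
Solid-volume conservation: h(1−φ) = h₀(1−φ₀) ⇒ h = h₀·(1−φ₀)/(1−φ)
h = 0.094 × (1 − 0.47)/(1 − 0.2510) = 0.094 × 0.7076 = 0.0665 km

0.067 km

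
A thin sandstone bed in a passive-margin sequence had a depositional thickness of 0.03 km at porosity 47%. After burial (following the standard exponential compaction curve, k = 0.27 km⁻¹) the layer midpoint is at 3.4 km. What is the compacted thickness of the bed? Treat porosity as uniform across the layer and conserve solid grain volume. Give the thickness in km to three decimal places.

Porosity at 3.4 km: phi = 0.47·exp(−0.27×3.4) = 0.1877
Solid-volume conservation: h(1−phi) = h₀(1−phi₀) ⇒ h = h₀·(1−phi₀)/(1−phi)
h = 0.03 × (1 − 0.47)/(1 − 0.1877) = 0.03 × 0.6525 = 0.0196 km

0.020 km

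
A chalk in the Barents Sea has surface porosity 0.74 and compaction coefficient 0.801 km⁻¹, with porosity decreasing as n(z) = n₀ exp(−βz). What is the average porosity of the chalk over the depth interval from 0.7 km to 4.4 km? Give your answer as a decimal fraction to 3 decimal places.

⟨n⟩ = (1/(z₂−z₁)) ∫ n₀ e^(−βz) dz = n₀·(e^(−β·z₁) − e^(−β·z₂)) / (β·(z₂−z₁))
e^(−0.801×0.7) = 0.5708; e^(−0.801×4.4) = 0.0295
⟨n⟩ = 0.74 × (0.5708 − 0.0295) / (0.801 × 3.7) = 0.74 × 0.1827 = 0.1352

0.135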